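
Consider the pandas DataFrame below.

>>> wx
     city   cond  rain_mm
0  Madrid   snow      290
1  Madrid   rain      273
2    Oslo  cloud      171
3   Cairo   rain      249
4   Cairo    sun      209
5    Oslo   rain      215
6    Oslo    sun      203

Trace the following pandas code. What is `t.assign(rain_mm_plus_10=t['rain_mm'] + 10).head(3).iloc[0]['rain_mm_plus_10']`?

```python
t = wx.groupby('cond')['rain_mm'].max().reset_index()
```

181

group by cond, max of rain_mm:
cond
cloud    171
rain     273
snow     290
sun      209
Name: rain_mm, dtype: int64
reset_index():
    cond  rain_mm
0  cloud      171
1   rain      273
2   snow      290
3    sun      209
add column rain_mm_plus_10 = t['rain_mm'] + 10:
    cond  rain_mm  rain_mm_plus_10
0  cloud      171              181
1   rain      273              283
2   snow      290              300
3    sun      209              219
take first 3 rows:
    cond  rain_mm  rain_mm_plus_10
0  cloud      171              181
1   rain      273              283
2   snow      290              300
value at position 0, column 'rain_mm_plus_10' → 181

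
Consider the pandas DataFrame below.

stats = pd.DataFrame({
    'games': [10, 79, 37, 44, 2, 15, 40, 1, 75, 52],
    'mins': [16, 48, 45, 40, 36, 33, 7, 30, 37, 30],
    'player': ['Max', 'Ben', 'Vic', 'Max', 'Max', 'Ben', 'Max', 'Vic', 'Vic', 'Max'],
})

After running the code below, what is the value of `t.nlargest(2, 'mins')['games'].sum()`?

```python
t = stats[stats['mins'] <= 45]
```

81

filter rows where mins <= 45:
   games  mins player
0     10    16    Max
2     37    45    Vic
3     44    40    Max
4      2    36    Max
5     15    33    Ben
6     40     7    Max
7      1    30    Vic
8     75    37    Vic
9     52    30    Max
take 2 rows with largest mins:
   games  mins player
2     37    45    Vic
3     44    40    Max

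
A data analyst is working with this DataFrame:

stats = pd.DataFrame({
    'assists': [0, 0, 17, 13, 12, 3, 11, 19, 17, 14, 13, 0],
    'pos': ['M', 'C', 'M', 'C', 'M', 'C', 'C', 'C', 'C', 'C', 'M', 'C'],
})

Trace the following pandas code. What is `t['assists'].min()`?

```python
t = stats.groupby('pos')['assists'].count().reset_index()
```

group by pos, count of assists:
pos
C    8
M    4
Name: assists, dtype: int64
reset_index():
  pos  assists
0   C        8
1   M        4

4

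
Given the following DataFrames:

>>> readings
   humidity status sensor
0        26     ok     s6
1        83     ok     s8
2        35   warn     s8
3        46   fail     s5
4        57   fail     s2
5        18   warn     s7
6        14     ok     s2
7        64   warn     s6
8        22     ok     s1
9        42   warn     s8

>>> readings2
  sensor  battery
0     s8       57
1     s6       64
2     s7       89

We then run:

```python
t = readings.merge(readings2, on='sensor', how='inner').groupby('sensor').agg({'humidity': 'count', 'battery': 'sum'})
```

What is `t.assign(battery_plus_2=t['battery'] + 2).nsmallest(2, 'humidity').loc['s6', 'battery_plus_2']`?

130

merge on 'sensor' (how='inner') → 6 rows:
   humidity status sensor  battery
0        26     ok     s6       64
1        83     ok     s8       57
2        35   warn     s8       57
3        18   warn     s7       89
4        64   warn     s6       64
5        42   warn     s8       57
group by sensor: count(humidity), sum(battery):
        humidity  battery
sensor                   
s6             2      128
s7             1       89
s8             3      171
add column battery_plus_2 = t['battery'] + 2:
        humidity  battery  battery_plus_2
sensor                                   
s6             2      128             130
s7             1       89              91
s8             3      171             173
take 2 rows with smallest humidity:
        humidity  battery  battery_plus_2
sensor                                   
s7             1       89              91
s6             2      128             130
Taking the value at row 's6', column 'battery_plus_2' gives 130.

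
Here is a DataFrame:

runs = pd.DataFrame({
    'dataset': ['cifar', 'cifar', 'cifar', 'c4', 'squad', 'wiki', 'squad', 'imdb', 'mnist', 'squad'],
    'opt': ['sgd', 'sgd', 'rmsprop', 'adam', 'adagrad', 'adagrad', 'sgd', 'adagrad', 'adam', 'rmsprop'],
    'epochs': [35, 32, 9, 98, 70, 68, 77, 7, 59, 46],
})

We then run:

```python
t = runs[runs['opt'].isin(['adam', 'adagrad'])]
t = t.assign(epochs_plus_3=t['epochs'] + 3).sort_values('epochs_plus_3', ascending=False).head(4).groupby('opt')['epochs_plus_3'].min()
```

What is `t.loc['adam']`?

filter rows where opt in ['adam', 'adagrad']:
  dataset      opt  epochs
3      c4     adam      98
4   squad  adagrad      70
5    wiki  adagrad      68
7    imdb  adagrad       7
8   mnist     adam      59
add column epochs_plus_3 = t['epochs'] + 3:
  dataset      opt  epochs  epochs_plus_3
3      c4     adam      98            101
4   squad  adagrad      70             73
5    wiki  adagrad      68             71
7    imdb  adagrad       7             10
8   mnist     adam      59             62
sort by epochs_plus_3 descending:
  dataset      opt  epochs  epochs_plus_3
3      c4     adam      98            101
4   squad  adagrad      70             73
5    wiki  adagrad      68             71
8   mnist     adam      59             62
7    imdb  adagrad       7             10
take first 4 rows:
  dataset      opt  epochs  epochs_plus_3
3      c4     adam      98            101
4   squad  adagrad      70             73
5    wiki  adagrad      68             71
8   mnist     adam      59             62
group by opt, min of epochs_plus_3:
opt
adagrad    71
adam       62
Name: epochs_plus_3, dtype: int64

62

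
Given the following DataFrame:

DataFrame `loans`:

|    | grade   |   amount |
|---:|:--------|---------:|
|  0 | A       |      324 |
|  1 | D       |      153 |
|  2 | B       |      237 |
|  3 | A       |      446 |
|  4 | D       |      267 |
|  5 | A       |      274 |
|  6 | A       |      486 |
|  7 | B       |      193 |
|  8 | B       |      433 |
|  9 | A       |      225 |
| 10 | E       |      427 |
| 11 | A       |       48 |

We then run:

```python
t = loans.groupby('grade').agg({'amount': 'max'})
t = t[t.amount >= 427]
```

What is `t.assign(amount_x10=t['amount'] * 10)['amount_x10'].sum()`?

group by grade, max of amount:
       amount
grade        
A         486
B         433
D         267
E         427
filter rows where amount >= 427:
       amount
grade        
A         486
B         433
E         427
add column amount_x10 = t['amount'] * 10:
       amount  amount_x10
grade                    
A         486        4860
B         433        4330
E         427        4270

13460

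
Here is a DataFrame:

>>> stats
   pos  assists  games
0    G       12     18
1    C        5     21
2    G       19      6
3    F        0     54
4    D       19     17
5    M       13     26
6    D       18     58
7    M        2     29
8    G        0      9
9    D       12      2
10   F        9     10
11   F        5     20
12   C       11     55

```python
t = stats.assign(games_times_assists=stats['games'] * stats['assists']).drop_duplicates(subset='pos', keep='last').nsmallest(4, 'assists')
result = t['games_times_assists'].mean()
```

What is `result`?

add column games_times_assists = stats['games'] * stats['assists']:
   pos  assists  games  games_times_assists
0    G       12     18                  216
1    C        5     21                  105
2    G       19      6                  114
3    F        0     54                    0
4    D       19     17                  323
5    M       13     26                  338
6    D       18     58                 1044
7    M        2     29                   58
8    G        0      9                    0
9    D       12      2                   24
10   F        9     10                   90
11   F        5     20                  100
12   C       11     55                  605
drop duplicate pos (keep=last):
   pos  assists  games  games_times_assists
7    M        2     29                   58
8    G        0      9                    0
9    D       12      2                   24
11   F        5     20                  100
12   C       11     55                  605
take 4 rows with smallest assists:
   pos  assists  games  games_times_assists
8    G        0      9                    0
7    M        2     29                   58
11   F        5     20                  100
12   C       11     55                  605
So mean() = 190.75.

190.75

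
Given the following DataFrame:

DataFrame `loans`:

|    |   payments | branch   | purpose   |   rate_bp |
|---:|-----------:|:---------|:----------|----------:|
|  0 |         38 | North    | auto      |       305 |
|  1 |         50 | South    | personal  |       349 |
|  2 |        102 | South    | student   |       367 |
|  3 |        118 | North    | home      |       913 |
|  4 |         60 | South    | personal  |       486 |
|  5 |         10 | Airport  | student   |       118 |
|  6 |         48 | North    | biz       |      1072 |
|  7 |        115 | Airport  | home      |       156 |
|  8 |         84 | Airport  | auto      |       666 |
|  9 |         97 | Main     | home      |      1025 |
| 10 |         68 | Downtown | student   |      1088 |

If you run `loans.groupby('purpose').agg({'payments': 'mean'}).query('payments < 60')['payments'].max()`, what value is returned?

55.0

group by purpose, mean of payments:
          payments
purpose           
auto          61.0
biz           48.0
home         110.0
personal      55.0
student       60.0
filter rows where payments < 60:
          payments
purpose           
biz           48.0
personal      55.0
Then the max of column 'payments': 55.0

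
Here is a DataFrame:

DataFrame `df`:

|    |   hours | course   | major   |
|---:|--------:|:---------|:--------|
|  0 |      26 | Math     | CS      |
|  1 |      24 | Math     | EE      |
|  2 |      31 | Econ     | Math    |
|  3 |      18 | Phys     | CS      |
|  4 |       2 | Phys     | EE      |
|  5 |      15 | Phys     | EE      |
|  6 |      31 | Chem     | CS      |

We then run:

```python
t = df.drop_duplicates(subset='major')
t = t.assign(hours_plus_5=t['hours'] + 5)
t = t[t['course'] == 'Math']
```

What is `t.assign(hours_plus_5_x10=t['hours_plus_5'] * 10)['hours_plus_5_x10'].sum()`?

600

drop duplicate major (keep=first):
   hours course major
0     26   Math    CS
1     24   Math    EE
2     31   Econ  Math
add column hours_plus_5 = t['hours'] + 5:
   hours course major  hours_plus_5
0     26   Math    CS            31
1     24   Math    EE            29
2     31   Econ  Math            36
filter rows where course == 'Math':
   hours course major  hours_plus_5
0     26   Math    CS            31
1     24   Math    EE            29
add column hours_plus_5_x10 = t['hours_plus_5'] * 10:
   hours course major  hours_plus_5  hours_plus_5_x10
0     26   Math    CS            31               310
1     24   Math    EE            29               290
Finally, sum of column 'hours_plus_5_x10' = 600.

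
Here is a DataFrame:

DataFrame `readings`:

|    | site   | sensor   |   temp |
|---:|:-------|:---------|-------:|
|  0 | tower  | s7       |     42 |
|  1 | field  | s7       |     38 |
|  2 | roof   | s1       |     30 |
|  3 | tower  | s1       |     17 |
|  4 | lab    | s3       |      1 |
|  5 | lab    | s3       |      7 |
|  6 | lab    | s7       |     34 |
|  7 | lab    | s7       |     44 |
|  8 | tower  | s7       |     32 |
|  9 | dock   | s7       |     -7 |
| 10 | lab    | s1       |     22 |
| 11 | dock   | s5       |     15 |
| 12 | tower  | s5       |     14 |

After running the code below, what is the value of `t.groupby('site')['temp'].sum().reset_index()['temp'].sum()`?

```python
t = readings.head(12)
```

take first 12 rows:
     site sensor  temp
0   tower     s7    42
1   field     s7    38
2    roof     s1    30
3   tower     s1    17
4     lab     s3     1
5     lab     s3     7
6     lab     s7    34
7     lab     s7    44
8   tower     s7    32
9    dock     s7    -7
10    lab     s1    22
11   dock     s5    15
group by site, sum of temp:
site
dock       8
field     38
lab      108
roof      30
tower     91
Name: temp, dtype: int64
reset_index():
    site  temp
0   dock     8
1  field    38
2    lab   108
3   roof    30
4  tower    91
Reading off the sum of column 'temp', we get 275.

275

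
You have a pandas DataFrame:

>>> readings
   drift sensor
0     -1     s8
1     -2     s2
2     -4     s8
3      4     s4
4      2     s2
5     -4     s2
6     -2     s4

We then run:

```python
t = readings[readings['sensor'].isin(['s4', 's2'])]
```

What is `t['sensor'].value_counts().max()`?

filter rows where sensor in ['s4', 's2']:
   drift sensor
1     -2     s2
3      4     s4
4      2     s2
5     -4     s2
6     -2     s4
value_counts of sensor:
sensor
s2    3
s4    2
Name: count, dtype: int64
So max() = 3.

3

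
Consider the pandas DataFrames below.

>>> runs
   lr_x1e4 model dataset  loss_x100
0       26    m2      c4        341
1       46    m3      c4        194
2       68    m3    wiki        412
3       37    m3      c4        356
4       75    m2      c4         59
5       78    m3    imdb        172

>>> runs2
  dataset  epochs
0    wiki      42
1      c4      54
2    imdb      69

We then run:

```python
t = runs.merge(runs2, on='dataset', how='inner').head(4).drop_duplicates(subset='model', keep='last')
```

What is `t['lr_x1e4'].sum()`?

63

merge on 'dataset' (how='inner') → 6 rows:
   lr_x1e4 model dataset  loss_x100  epochs
0       26    m2      c4        341      54
1       46    m3      c4        194      54
2       68    m3    wiki        412      42
3       37    m3      c4        356      54
4       75    m2      c4         59      54
5       78    m3    imdb        172      69
take first 4 rows:
   lr_x1e4 model dataset  loss_x100  epochs
0       26    m2      c4        341      54
1       46    m3      c4        194      54
2       68    m3    wiki        412      42
3       37    m3      c4        356      54
drop duplicate model (keep=last):
   lr_x1e4 model dataset  loss_x100  epochs
0       26    m2      c4        341      54
3       37    m3      c4        356      54
Then the sum of column 'lr_x1e4': 63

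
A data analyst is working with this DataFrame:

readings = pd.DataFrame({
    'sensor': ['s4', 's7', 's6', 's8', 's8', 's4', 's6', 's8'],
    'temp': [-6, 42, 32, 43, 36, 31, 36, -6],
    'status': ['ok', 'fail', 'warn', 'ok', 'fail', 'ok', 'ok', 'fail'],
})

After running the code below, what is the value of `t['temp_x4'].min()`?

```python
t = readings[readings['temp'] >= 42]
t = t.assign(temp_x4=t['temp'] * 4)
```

168

filter rows where temp >= 42:
  sensor  temp status
1     s7    42   fail
3     s8    43     ok
add column temp_x4 = t['temp'] * 4:
  sensor  temp status  temp_x4
1     s7    42   fail      168
3     s8    43     ok      172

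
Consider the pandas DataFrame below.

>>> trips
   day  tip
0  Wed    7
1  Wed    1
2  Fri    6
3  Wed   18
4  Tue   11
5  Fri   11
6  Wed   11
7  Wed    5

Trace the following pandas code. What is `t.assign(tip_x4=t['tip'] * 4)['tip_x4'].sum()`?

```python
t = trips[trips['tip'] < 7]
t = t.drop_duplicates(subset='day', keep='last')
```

44

filter rows where tip < 7:
   day  tip
1  Wed    1
2  Fri    6
7  Wed    5
drop duplicate day (keep=last):
   day  tip
2  Fri    6
7  Wed    5
add column tip_x4 = t['tip'] * 4:
   day  tip  tip_x4
2  Fri    6      24
7  Wed    5      20
Taking the sum of column 'tip_x4' gives 44.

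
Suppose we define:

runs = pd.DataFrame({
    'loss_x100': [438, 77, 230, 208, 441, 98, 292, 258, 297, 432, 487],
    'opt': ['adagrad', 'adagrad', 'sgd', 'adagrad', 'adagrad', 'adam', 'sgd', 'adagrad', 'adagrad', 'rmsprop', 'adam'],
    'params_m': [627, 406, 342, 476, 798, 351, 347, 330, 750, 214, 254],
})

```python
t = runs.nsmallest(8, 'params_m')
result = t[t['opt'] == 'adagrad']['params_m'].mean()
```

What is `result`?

take 8 rows with smallest params_m:
    loss_x100      opt  params_m
9         432  rmsprop       214
10        487     adam       254
7         258  adagrad       330
2         230      sgd       342
6         292      sgd       347
5          98     adam       351
1          77  adagrad       406
3         208  adagrad       476
filter rows where opt == 'adagrad':
   loss_x100      opt  params_m
7        258  adagrad       330
1         77  adagrad       406
3        208  adagrad       476
mean of column 'params_m' → 404.0

404.0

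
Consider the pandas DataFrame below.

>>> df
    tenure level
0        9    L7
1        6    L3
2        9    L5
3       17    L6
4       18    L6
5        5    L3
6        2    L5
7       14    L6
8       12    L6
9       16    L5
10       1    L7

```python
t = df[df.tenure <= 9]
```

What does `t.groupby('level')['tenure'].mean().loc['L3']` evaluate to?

filter rows where tenure <= 9:
    tenure level
0        9    L7
1        6    L3
2        9    L5
5        5    L3
6        2    L5
10       1    L7
group by level, mean of tenure:
level
L3    5.5
L5    5.5
L7    5.0
Name: tenure, dtype: float64
value at index 'L3' → 5.5

5.5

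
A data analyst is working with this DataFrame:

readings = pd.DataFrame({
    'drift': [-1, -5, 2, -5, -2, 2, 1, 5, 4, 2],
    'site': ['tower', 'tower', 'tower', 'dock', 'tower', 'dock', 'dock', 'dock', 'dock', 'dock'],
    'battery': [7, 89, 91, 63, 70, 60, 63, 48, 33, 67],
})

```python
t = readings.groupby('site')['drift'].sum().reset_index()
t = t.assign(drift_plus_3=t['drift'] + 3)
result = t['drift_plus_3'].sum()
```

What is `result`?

group by site, sum of drift:
site
dock     9
tower   -6
Name: drift, dtype: int64
reset_index():
    site  drift
0   dock      9
1  tower     -6
add column drift_plus_3 = t['drift'] + 3:
    site  drift  drift_plus_3
0   dock      9            12
1  tower     -6            -3

9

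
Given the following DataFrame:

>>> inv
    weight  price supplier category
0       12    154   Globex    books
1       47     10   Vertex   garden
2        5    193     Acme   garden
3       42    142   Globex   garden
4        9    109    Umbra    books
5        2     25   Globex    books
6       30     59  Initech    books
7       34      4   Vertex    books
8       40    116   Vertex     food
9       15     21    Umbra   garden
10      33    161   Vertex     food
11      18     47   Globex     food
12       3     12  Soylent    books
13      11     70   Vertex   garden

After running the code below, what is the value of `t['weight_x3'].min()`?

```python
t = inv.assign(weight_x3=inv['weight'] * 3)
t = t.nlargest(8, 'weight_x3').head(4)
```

102

add column weight_x3 = inv['weight'] * 3:
    weight  price supplier category  weight_x3
0       12    154   Globex    books         36
1       47     10   Vertex   garden        141
2        5    193     Acme   garden         15
3       42    142   Globex   garden        126
4        9    109    Umbra    books         27
5        2     25   Globex    books          6
6       30     59  Initech    books         90
7       34      4   Vertex    books        102
8       40    116   Vertex     food        120
9       15     21    Umbra   garden         45
10      33    161   Vertex     food         99
11      18     47   Globex     food         54
12       3     12  Soylent    books          9
13      11     70   Vertex   garden         33
take 8 rows with largest weight_x3:
    weight  price supplier category  weight_x3
1       47     10   Vertex   garden        141
3       42    142   Globex   garden        126
8       40    116   Vertex     food        120
7       34      4   Vertex    books        102
10      33    161   Vertex     food         99
6       30     59  Initech    books         90
11      18     47   Globex     food         54
9       15     21    Umbra   garden         45
take first 4 rows:
   weight  price supplier category  weight_x3
1      47     10   Vertex   garden        141
3      42    142   Globex   garden        126
8      40    116   Vertex     food        120
7      34      4   Vertex    books        102
min of column 'weight_x3' → 102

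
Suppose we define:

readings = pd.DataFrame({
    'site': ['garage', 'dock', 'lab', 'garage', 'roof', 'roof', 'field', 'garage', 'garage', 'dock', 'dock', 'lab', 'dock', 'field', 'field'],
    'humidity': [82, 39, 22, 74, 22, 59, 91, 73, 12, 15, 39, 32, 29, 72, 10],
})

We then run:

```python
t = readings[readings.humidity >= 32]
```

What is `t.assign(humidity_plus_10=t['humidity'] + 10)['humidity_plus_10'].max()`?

filter rows where humidity >= 32:
      site  humidity
0   garage        82
1     dock        39
3   garage        74
5     roof        59
6    field        91
7   garage        73
10    dock        39
11     lab        32
13   field        72
add column humidity_plus_10 = t['humidity'] + 10:
      site  humidity  humidity_plus_10
0   garage        82                92
1     dock        39                49
3   garage        74                84
5     roof        59                69
6    field        91               101
7   garage        73                83
10    dock        39                49
11     lab        32                42
13   field        72                82
Finally, max of column 'humidity_plus_10' = 101.

101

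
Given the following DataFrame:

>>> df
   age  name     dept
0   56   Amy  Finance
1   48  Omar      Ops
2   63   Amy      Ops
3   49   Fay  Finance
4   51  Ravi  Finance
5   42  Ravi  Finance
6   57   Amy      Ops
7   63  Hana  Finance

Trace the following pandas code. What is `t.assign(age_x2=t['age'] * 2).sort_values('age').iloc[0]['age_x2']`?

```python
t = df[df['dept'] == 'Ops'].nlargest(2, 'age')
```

114

filter rows where dept == 'Ops':
   age  name dept
1   48  Omar  Ops
2   63   Amy  Ops
6   57   Amy  Ops
take 2 rows with largest age:
   age name dept
2   63  Amy  Ops
6   57  Amy  Ops
add column age_x2 = t['age'] * 2:
   age name dept  age_x2
2   63  Amy  Ops     126
6   57  Amy  Ops     114
sort by age:
   age name dept  age_x2
6   57  Amy  Ops     114
2   63  Amy  Ops     126
Reading off the value at position 0, column 'age_x2', we get 114.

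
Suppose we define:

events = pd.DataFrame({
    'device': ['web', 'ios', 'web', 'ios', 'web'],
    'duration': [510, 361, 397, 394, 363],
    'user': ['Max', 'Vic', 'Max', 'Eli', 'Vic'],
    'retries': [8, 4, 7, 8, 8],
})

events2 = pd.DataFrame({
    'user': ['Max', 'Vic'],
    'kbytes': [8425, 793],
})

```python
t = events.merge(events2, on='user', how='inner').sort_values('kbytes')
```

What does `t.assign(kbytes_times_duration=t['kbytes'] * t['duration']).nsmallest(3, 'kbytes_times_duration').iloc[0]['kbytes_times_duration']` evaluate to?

merge on 'user' (how='inner') → 4 rows:
  device  duration user  retries  kbytes
0    web       510  Max        8    8425
1    ios       361  Vic        4     793
2    web       397  Max        7    8425
3    web       363  Vic        8     793
sort by kbytes:
  device  duration user  retries  kbytes
1    ios       361  Vic        4     793
3    web       363  Vic        8     793
0    web       510  Max        8    8425
2    web       397  Max        7    8425
add column kbytes_times_duration = t['kbytes'] * t['duration']:
  device  duration user  retries  kbytes  kbytes_times_duration
1    ios       361  Vic        4     793                 286273
3    web       363  Vic        8     793                 287859
0    web       510  Max        8    8425                4296750
2    web       397  Max        7    8425                3344725
take 3 rows with smallest kbytes_times_duration:
  device  duration user  retries  kbytes  kbytes_times_duration
1    ios       361  Vic        4     793                 286273
3    web       363  Vic        8     793                 287859
2    web       397  Max        7    8425                3344725
Reading off the value at position 0, column 'kbytes_times_duration', we get 286273.

286273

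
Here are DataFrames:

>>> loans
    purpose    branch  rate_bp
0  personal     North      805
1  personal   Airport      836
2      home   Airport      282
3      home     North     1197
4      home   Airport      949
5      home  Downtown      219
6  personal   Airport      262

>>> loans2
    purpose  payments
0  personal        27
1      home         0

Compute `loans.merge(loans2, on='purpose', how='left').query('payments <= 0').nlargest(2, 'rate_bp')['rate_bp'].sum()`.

merge on 'purpose' (how='left') → 7 rows:
    purpose    branch  rate_bp  payments
0  personal     North      805        27
1  personal   Airport      836        27
2      home   Airport      282         0
3      home     North     1197         0
4      home   Airport      949         0
5      home  Downtown      219         0
6  personal   Airport      262        27
filter rows where payments <= 0:
  purpose    branch  rate_bp  payments
2    home   Airport      282         0
3    home     North     1197         0
4    home   Airport      949         0
5    home  Downtown      219         0
take 2 rows with largest rate_bp:
  purpose   branch  rate_bp  payments
3    home    North     1197         0
4    home  Airport      949         0
Finally, sum of column 'rate_bp' = 2146.

2146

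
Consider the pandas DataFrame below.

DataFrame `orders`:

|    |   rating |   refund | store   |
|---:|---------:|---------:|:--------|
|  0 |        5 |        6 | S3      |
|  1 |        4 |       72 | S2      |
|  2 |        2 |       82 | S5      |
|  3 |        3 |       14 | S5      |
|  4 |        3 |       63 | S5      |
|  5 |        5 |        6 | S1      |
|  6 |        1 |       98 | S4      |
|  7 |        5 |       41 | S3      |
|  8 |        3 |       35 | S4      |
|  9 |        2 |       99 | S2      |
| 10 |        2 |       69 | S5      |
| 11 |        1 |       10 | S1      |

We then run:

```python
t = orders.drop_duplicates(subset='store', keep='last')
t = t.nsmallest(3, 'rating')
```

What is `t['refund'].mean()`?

59.3333333333

drop duplicate store (keep=last):
    rating  refund store
7        5      41    S3
8        3      35    S4
9        2      99    S2
10       2      69    S5
11       1      10    S1
take 3 rows with smallest rating:
    rating  refund store
11       1      10    S1
9        2      99    S2
10       2      69    S5
mean of column 'refund' → 59.3333333333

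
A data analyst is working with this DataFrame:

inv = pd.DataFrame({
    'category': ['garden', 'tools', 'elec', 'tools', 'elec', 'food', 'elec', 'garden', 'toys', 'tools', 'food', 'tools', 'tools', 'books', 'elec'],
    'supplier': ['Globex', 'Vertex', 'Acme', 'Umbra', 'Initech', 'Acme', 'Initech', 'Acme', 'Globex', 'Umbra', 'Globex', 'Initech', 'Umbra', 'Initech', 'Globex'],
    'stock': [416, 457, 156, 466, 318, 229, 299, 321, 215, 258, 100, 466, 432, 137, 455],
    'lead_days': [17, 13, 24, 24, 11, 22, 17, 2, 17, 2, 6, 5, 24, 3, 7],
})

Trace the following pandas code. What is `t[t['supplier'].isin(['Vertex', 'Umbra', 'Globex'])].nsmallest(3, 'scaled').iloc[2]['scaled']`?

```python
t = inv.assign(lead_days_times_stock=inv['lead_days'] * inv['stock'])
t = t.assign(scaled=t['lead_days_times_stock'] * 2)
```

6370

add column lead_days_times_stock = inv['lead_days'] * inv['stock']:
   category supplier  stock  lead_days  lead_days_times_stock
0    garden   Globex    416         17                   7072
1     tools   Vertex    457         13                   5941
2      elec     Acme    156         24                   3744
3     tools    Umbra    466         24                  11184
4      elec  Initech    318         11                   3498
5      food     Acme    229         22                   5038
6      elec  Initech    299         17                   5083
7    garden     Acme    321          2                    642
8      toys   Globex    215         17                   3655
9     tools    Umbra    258          2                    516
10     food   Globex    100          6                    600
11    tools  Initech    466          5                   2330
12    tools    Umbra    432         24                  10368
13    books  Initech    137          3                    411
14     elec   Globex    455          7                   3185
add column scaled = t['lead_days_times_stock'] * 2:
   category supplier  stock  lead_days  lead_days_times_stock  scaled
0    garden   Globex    416         17                   7072   14144
1     tools   Vertex    457         13                   5941   11882
2      elec     Acme    156         24                   3744    7488
3     tools    Umbra    466         24                  11184   22368
4      elec  Initech    318         11                   3498    6996
5      food     Acme    229         22                   5038   10076
6      elec  Initech    299         17                   5083   10166
7    garden     Acme    321          2                    642    1284
8      toys   Globex    215         17                   3655    7310
9     tools    Umbra    258          2                    516    1032
10     food   Globex    100          6                    600    1200
11    tools  Initech    466          5                   2330    4660
12    tools    Umbra    432         24                  10368   20736
13    books  Initech    137          3                    411     822
14     elec   Globex    455          7                   3185    6370
filter rows where supplier in ['Vertex', 'Umbra', 'Globex']:
   category supplier  stock  lead_days  lead_days_times_stock  scaled
0    garden   Globex    416         17                   7072   14144
1     tools   Vertex    457         13                   5941   11882
3     tools    Umbra    466         24                  11184   22368
8      toys   Globex    215         17                   3655    7310
9     tools    Umbra    258          2                    516    1032
10     food   Globex    100          6                    600    1200
12    tools    Umbra    432         24                  10368   20736
14     elec   Globex    455          7                   3185    6370
take 3 rows with smallest scaled:
   category supplier  stock  lead_days  lead_days_times_stock  scaled
9     tools    Umbra    258          2                    516    1032
10     food   Globex    100          6                    600    1200
14     elec   Globex    455          7                   3185    6370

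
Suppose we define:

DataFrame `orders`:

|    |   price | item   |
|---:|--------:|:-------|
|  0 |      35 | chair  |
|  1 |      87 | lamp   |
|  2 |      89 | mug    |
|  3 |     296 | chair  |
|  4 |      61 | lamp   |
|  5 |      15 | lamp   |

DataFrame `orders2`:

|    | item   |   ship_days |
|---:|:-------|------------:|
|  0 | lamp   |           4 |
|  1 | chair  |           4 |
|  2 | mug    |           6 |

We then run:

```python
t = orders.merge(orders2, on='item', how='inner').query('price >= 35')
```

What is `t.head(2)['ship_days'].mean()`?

merge on 'item' (how='inner') → 6 rows:
   price   item  ship_days
0     35  chair          4
1     87   lamp          4
2     89    mug          6
3    296  chair          4
4     61   lamp          4
5     15   lamp          4
filter rows where price >= 35:
   price   item  ship_days
0     35  chair          4
1     87   lamp          4
2     89    mug          6
3    296  chair          4
4     61   lamp          4
take first 2 rows:
   price   item  ship_days
0     35  chair          4
1     87   lamp          4
Taking the mean of column 'ship_days' gives 4.0.

4.0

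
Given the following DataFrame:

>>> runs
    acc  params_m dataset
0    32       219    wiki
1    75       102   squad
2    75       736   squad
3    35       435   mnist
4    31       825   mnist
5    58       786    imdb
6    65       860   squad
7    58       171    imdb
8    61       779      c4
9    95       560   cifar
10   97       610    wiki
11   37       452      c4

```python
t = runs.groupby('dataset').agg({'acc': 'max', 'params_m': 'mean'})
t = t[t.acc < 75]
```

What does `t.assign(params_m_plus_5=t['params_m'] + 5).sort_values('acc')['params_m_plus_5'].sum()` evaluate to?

1739.0

group by dataset: max(acc), mean(params_m):
         acc  params_m
dataset               
c4        61     615.5
cifar     95     560.0
imdb      58     478.5
mnist     35     630.0
squad     75     566.0
wiki      97     414.5
filter rows where acc < 75:
         acc  params_m
dataset               
c4        61     615.5
imdb      58     478.5
mnist     35     630.0
add column params_m_plus_5 = t['params_m'] + 5:
         acc  params_m  params_m_plus_5
dataset                                
c4        61     615.5            620.5
imdb      58     478.5            483.5
mnist     35     630.0            635.0
sort by acc:
         acc  params_m  params_m_plus_5
dataset                                
mnist     35     630.0            635.0
imdb      58     478.5            483.5
c4        61     615.5            620.5
The sum of column 'params_m_plus_5' is 1739.0.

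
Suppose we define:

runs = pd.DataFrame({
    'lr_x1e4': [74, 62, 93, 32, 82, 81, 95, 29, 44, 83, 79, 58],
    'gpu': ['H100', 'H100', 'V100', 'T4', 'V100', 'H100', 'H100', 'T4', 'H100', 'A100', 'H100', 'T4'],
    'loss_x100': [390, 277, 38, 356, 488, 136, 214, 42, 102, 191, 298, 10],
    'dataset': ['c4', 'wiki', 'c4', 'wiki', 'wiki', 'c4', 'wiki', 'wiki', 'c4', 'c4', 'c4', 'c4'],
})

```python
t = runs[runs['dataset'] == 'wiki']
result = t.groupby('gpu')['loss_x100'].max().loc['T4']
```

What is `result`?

356

filter rows where dataset == 'wiki':
   lr_x1e4   gpu  loss_x100 dataset
1       62  H100        277    wiki
3       32    T4        356    wiki
4       82  V100        488    wiki
6       95  H100        214    wiki
7       29    T4         42    wiki
group by gpu, max of loss_x100:
gpu
H100    277
T4      356
V100    488
Name: loss_x100, dtype: int64
Then the value at index 'T4': 356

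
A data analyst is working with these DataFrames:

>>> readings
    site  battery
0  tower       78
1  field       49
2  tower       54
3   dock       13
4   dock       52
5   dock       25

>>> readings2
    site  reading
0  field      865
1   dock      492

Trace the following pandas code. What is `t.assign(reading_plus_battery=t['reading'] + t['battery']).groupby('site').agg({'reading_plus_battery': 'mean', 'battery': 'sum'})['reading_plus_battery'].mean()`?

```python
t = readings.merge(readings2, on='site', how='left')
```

merge on 'site' (how='left') → 6 rows:
    site  battery  reading
0  tower       78      NaN
1  field       49    865.0
2  tower       54      NaN
3   dock       13    492.0
4   dock       52    492.0
5   dock       25    492.0
add column reading_plus_battery = t['reading'] + t['battery']:
    site  battery  reading  reading_plus_battery
0  tower       78      NaN                   NaN
1  field       49    865.0                 914.0
2  tower       54      NaN                   NaN
3   dock       13    492.0                 505.0
4   dock       52    492.0                 544.0
5   dock       25    492.0                 517.0
group by site: mean(reading_plus_battery), sum(battery):
       reading_plus_battery  battery
site                                
dock                  522.0       90
field                 914.0       49
tower                   NaN      132

718.0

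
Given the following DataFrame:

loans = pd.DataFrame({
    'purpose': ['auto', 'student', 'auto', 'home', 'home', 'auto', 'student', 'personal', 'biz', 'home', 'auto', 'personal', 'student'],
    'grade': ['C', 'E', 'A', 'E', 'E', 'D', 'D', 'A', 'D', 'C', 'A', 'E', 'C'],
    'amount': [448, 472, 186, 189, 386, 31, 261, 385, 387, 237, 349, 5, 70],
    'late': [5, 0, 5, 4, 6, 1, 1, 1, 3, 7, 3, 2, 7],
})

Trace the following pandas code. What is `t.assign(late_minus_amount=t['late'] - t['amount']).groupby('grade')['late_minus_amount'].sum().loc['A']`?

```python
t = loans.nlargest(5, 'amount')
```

take 5 rows with largest amount:
    purpose grade  amount  late
1   student     E     472     0
0      auto     C     448     5
8       biz     D     387     3
4      home     E     386     6
7  personal     A     385     1
add column late_minus_amount = t['late'] - t['amount']:
    purpose grade  amount  late  late_minus_amount
1   student     E     472     0               -472
0      auto     C     448     5               -443
8       biz     D     387     3               -384
4      home     E     386     6               -380
7  personal     A     385     1               -384
group by grade, sum of late_minus_amount:
grade
A   -384
C   -443
D   -384
E   -852
Name: late_minus_amount, dtype: int64

-384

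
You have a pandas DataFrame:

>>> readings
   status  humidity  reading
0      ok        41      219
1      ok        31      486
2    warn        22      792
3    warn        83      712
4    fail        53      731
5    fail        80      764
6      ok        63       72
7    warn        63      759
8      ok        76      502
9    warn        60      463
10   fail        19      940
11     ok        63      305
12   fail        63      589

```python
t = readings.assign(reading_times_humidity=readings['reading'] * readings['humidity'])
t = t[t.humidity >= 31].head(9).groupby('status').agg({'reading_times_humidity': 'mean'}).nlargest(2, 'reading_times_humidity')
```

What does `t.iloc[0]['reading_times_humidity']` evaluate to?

add column reading_times_humidity = readings['reading'] * readings['humidity']:
   status  humidity  reading  reading_times_humidity
0      ok        41      219                    8979
1      ok        31      486                   15066
2    warn        22      792                   17424
3    warn        83      712                   59096
4    fail        53      731                   38743
5    fail        80      764                   61120
6      ok        63       72                    4536
7    warn        63      759                   47817
8      ok        76      502                   38152
9    warn        60      463                   27780
10   fail        19      940                   17860
11     ok        63      305                   19215
12   fail        63      589                   37107
filter rows where humidity >= 31:
   status  humidity  reading  reading_times_humidity
0      ok        41      219                    8979
1      ok        31      486                   15066
3    warn        83      712                   59096
4    fail        53      731                   38743
5    fail        80      764                   61120
6      ok        63       72                    4536
7    warn        63      759                   47817
8      ok        76      502                   38152
9    warn        60      463                   27780
11     ok        63      305                   19215
12   fail        63      589                   37107
take first 9 rows:
  status  humidity  reading  reading_times_humidity
0     ok        41      219                    8979
1     ok        31      486                   15066
3   warn        83      712                   59096
4   fail        53      731                   38743
5   fail        80      764                   61120
6     ok        63       72                    4536
7   warn        63      759                   47817
8     ok        76      502                   38152
9   warn        60      463                   27780
group by status, mean of reading_times_humidity:
        reading_times_humidity
status                        
fail              49931.500000
ok                16683.250000
warn              44897.666667
take 2 rows with largest reading_times_humidity:
        reading_times_humidity
status                        
fail              49931.500000
warn              44897.666667
Reading off the value at position 0, column 'reading_times_humidity', we get 49931.5.

49931.5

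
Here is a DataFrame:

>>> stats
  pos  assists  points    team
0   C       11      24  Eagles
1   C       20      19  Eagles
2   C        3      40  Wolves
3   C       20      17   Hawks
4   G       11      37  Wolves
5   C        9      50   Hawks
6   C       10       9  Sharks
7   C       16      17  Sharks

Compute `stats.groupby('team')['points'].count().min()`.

group by team, count of points:
team
Eagles    2
Hawks     2
Sharks    2
Wolves    2
Name: points, dtype: int64
Hence 2.

2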